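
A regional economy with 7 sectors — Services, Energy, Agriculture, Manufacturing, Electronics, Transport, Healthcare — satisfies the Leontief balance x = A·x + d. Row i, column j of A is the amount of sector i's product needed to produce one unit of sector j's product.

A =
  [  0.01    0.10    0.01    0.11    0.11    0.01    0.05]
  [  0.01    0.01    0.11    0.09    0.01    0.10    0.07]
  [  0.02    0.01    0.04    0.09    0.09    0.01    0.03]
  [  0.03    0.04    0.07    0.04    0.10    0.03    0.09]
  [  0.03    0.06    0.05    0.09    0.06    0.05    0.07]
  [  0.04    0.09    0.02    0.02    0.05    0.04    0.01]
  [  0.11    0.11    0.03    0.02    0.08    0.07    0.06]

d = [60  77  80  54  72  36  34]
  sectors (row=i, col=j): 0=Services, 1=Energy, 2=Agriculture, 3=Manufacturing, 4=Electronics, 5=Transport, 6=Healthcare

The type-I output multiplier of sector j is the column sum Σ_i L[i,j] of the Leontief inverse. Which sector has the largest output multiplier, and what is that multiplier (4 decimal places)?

Electronics (1.7987)

Form M = I − A:
  [  0.99   -0.10   -0.01   -0.11   -0.11   -0.01   -0.05]
  [ -0.01    0.99   -0.11   -0.09   -0.01   -0.10   -0.07]
  [ -0.02   -0.01    0.96   -0.09   -0.09   -0.01   -0.03]
  [ -0.03   -0.04   -0.07    0.96   -0.10   -0.03   -0.09]
  [ -0.03   -0.06   -0.05   -0.09    0.94   -0.05   -0.07]
  [ -0.04   -0.09   -0.02   -0.02   -0.05    0.96   -0.01]
  [ -0.11   -0.11   -0.03   -0.02   -0.08   -0.07    0.94]
Leontief inverse L = M⁻¹:
  [  1.0339    0.1349    0.0492    0.1530    0.1537    0.0449    0.0932]
  [  0.0352    1.0463    0.1381    0.1252    0.0571    0.1251    0.1018]
  [  0.0372    0.0364    1.0641    0.1212    0.1262    0.0300    0.0600]
  [  0.0567    0.0790    0.1015    1.0827    0.1464    0.0606    0.1274]
  [  0.0556    0.0984    0.0842    0.1312    1.1070    0.0814    0.1088]
  [  0.0527    0.1129    0.0444    0.0508    0.0765    1.0625    0.0345]
  [  0.1362    0.1578    0.0685    0.0744    0.1317    0.1082    1.1031]
Total output x = L · d:
  x_0 = 1.0339·60 + 0.1349·77 + 0.0492·80 + 0.1530·54 + 0.1537·72 + 0.0449·36 + 0.0932·34 = 100.4771
  x_1 = 0.0352·60 + 1.0463·77 + 0.1381·80 + 0.1252·54 + 0.0571·72 + 0.1251·36 + 0.1018·34 = 112.5607
  x_2 = 0.0372·60 + 0.0364·77 + 1.0641·80 + 0.1212·54 + 0.1262·72 + 0.0300·36 + 0.0600·34 = 108.9211
  x_3 = 0.0567·60 + 0.0790·77 + 0.1015·80 + 1.0827·54 + 0.1464·72 + 0.0606·36 + 0.1274·34 = 93.1284
  x_4 = 0.0556·60 + 0.0984·77 + 0.0842·80 + 0.1312·54 + 1.1070·72 + 0.0814·36 + 0.1088·34 = 111.0625
  x_5 = 0.0527·60 + 0.1129·77 + 0.0444·80 + 0.0508·54 + 0.0765·72 + 1.0625·36 + 0.0345·34 = 63.0737
  x_6 = 0.1362·60 + 0.1578·77 + 0.0685·80 + 0.0744·54 + 0.1317·72 + 0.1082·36 + 1.1031·34 = 80.7069
Output multipliers (column sums of L):
  Services: 1.4075
  Energy: 1.6657
  Agriculture: 1.5500
  Manufacturing: 1.7385
  Electronics: 1.7987
  Transport: 1.5128
  Healthcare: 1.6287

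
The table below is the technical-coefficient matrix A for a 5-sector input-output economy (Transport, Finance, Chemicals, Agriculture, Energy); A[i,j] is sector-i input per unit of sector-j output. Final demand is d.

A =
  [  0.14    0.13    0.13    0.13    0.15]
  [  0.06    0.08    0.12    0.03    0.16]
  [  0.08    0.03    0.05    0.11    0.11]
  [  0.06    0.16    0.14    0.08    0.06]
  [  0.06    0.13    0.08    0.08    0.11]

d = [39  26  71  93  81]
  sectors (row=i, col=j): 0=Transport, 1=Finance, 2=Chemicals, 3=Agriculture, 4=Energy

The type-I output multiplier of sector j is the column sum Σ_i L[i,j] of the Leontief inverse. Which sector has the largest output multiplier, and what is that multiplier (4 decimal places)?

Form M = I − A:
  [  0.86   -0.13   -0.13   -0.13   -0.15]
  [ -0.06    0.92   -0.12   -0.03   -0.16]
  [ -0.08   -0.03    0.95   -0.11   -0.11]
  [ -0.06   -0.16   -0.14    0.92   -0.06]
  [ -0.06   -0.13   -0.08   -0.08    0.89]
Leontief inverse L = M⁻¹:
  [  1.2449    0.2704    0.2663    0.2433    0.3077]
  [  0.1256    1.1663    0.2018    0.1028    0.2627]
  [  0.1388    0.1145    1.1283    0.1752    0.1952]
  [  0.1324    0.2523    0.2352    1.1572    0.1748]
  [  0.1267    0.2216    0.1700    0.1512    1.2160]
Total output x = L · d:
  x_0 = 1.2449·39 + 0.2704·26 + 0.2663·71 + 0.2433·93 + 0.3077·81 = 122.0408
  x_1 = 0.1256·39 + 1.1663·26 + 0.2018·71 + 0.1028·93 + 0.2627·81 = 80.3848
  x_2 = 0.1388·39 + 0.1145·26 + 1.1283·71 + 0.1752·93 + 0.1952·81 = 120.6137
  x_3 = 0.1324·39 + 0.2523·26 + 0.2352·71 + 1.1572·93 + 0.1748·81 = 150.2058
  x_4 = 0.1267·39 + 0.2216·26 + 0.1700·71 + 0.1512·93 + 1.2160·81 = 135.3236
Output multipliers (column sums of L):
  Transport: 1.7684
  Finance: 2.0250
  Chemicals: 2.0016
  Agriculture: 1.8297
  Energy: 2.1564

Energy (2.1564)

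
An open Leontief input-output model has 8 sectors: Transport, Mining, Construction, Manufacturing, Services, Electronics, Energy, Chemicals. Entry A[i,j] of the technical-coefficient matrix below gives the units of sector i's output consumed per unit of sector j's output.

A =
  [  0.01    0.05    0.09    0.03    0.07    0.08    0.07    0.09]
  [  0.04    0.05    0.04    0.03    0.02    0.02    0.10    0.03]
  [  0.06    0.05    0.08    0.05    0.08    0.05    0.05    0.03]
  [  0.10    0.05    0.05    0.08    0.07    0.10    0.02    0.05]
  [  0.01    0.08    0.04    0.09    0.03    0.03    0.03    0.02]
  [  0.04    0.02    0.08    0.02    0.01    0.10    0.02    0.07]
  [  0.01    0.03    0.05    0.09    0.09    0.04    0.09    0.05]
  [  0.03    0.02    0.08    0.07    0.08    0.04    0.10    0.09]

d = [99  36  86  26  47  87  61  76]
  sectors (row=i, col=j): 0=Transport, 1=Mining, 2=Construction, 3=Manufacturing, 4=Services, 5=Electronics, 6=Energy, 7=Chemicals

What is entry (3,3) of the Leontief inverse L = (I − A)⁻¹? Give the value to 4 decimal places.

L[3,3] = 1.1298

Form M = I − A:
  [  0.99   -0.05   -0.09   -0.03   -0.07   -0.08   -0.07   -0.09]
  [ -0.04    0.95   -0.04   -0.03   -0.02   -0.02   -0.10   -0.03]
  [ -0.06   -0.05    0.92   -0.05   -0.08   -0.05   -0.05   -0.03]
  [ -0.10   -0.05   -0.05    0.92   -0.07   -0.10   -0.02   -0.05]
  [ -0.01   -0.08   -0.04   -0.09    0.97   -0.03   -0.03   -0.02]
  [ -0.04   -0.02   -0.08   -0.02   -0.01    0.90   -0.02   -0.07]
  [ -0.01   -0.03   -0.05   -0.09   -0.09   -0.04    0.91   -0.05]
  [ -0.03   -0.02   -0.08   -0.07   -0.08   -0.04   -0.10    0.91]
Leontief inverse L = M⁻¹:
  [  1.0421    0.0860    0.1445    0.0810    0.1183    0.1268    0.1208    0.1341]
  [  0.0605    1.0747    0.0759    0.0658    0.0558    0.0515    0.1380    0.0603]
  [  0.0897    0.0861    1.1295    0.0958    0.1238    0.0947    0.0943    0.0694]
  [  0.1357    0.0900    0.1100    1.1298    0.1186    0.1572    0.0696    0.1006]
  [  0.0367    0.1061    0.0742    0.1237    1.0613    0.0638    0.0629    0.0481]
  [  0.0650    0.0446    0.1246    0.0532    0.0455    1.1395    0.0562    0.1067]
  [  0.0418    0.0657    0.0974    0.1417    0.1361    0.0852    1.1340    0.0892]
  [  0.0647    0.0595    0.1369    0.1282    0.1354    0.0908    0.1533    1.1372]
Total output x = L · d:
  x_0 = 1.0421·99 + 0.0860·36 + 0.1445·86 + 0.0810·26 + 0.1183·47 + 0.1268·87 + 0.1208·61 + 0.1341·76 = 154.9498
  x_1 = 0.0605·99 + 1.0747·36 + 0.0759·86 + 0.0658·26 + 0.0558·47 + 0.0515·87 + 0.1380·61 + 0.0603·76 = 73.0171
  x_2 = 0.0897·99 + 0.0861·36 + 1.1295·86 + 0.0958·26 + 0.1238·47 + 0.0947·87 + 0.0943·61 + 0.0694·76 = 136.6871
  x_3 = 0.1357·99 + 0.0900·36 + 0.1100·86 + 1.1298·26 + 0.1186·47 + 0.1572·87 + 0.0696·61 + 0.1006·76 = 86.6559
  x_4 = 0.0367·99 + 0.1061·36 + 0.0742·86 + 0.1237·26 + 1.0613·47 + 0.0638·87 + 0.0629·61 + 0.0481·76 = 79.9682
  x_5 = 0.0650·99 + 0.0446·36 + 0.1246·86 + 0.0532·26 + 0.0455·47 + 1.1395·87 + 0.0562·61 + 0.1067·76 = 132.9453
  x_6 = 0.0418·99 + 0.0657·36 + 0.0974·86 + 0.1417·26 + 0.1361·47 + 0.0852·87 + 1.1340·61 + 0.0892·76 = 108.3218
  x_7 = 0.0647·99 + 0.0595·36 + 0.1369·86 + 0.1282·26 + 0.1354·47 + 0.0908·87 + 0.1533·61 + 1.1372·76 = 133.6892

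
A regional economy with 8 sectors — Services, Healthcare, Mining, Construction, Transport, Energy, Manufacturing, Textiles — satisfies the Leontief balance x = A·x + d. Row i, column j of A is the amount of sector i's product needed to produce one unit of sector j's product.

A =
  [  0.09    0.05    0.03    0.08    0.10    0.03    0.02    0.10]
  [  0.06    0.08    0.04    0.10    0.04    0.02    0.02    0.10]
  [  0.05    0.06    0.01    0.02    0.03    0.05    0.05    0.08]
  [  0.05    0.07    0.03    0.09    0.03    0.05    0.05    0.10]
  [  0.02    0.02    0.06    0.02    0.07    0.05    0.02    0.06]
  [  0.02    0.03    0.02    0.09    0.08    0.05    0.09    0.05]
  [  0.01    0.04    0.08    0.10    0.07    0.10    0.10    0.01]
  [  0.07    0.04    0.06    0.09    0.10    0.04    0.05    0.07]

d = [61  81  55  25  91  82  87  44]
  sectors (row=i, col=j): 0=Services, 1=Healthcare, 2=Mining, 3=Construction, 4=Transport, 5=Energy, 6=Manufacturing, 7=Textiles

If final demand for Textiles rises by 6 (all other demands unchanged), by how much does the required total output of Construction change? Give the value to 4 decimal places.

0.9836

Form M = I − A:
  [  0.91   -0.05   -0.03   -0.08   -0.10   -0.03   -0.02   -0.10]
  [ -0.06    0.92   -0.04   -0.10   -0.04   -0.02   -0.02   -0.10]
  [ -0.05   -0.06    0.99   -0.02   -0.03   -0.05   -0.05   -0.08]
  [ -0.05   -0.07   -0.03    0.91   -0.03   -0.05   -0.05   -0.10]
  [ -0.02   -0.02   -0.06   -0.02    0.93   -0.05   -0.02   -0.06]
  [ -0.02   -0.03   -0.02   -0.09   -0.08    0.95   -0.09   -0.05]
  [ -0.01   -0.04   -0.08   -0.10   -0.07   -0.10    0.90   -0.01]
  [ -0.07   -0.04   -0.06   -0.09   -0.10   -0.04   -0.05    0.93]
Leontief inverse L = M⁻¹:
  [  1.1355    0.0930    0.0688    0.1453    0.1617    0.0709    0.0592    0.1685]
  [  0.1040    1.1237    0.0752    0.1648    0.0944    0.0576    0.0577    0.1660]
  [  0.0810    0.0908    1.0388    0.0710    0.0750    0.0808    0.0822    0.1255]
  [  0.0923    0.1135    0.0670    1.1583    0.0868    0.0910    0.0928    0.1639]
  [  0.0449    0.0453    0.0835    0.0578    1.1075    0.0773    0.0477    0.0992]
  [  0.0517    0.0663    0.0555    0.1484    0.1297    1.0914    0.1316    0.1019]
  [  0.0452    0.0835    0.1177    0.1667    0.1246    0.1489    1.1513    0.0703]
  [  0.1136    0.0844    0.0996    0.1563    0.1608    0.0851    0.0939    1.1379]
Total output x = L · d:
  x_0 = 1.1355·61 + 0.0930·81 + 0.0688·55 + 0.1453·25 + 0.1617·91 + 0.0709·82 + 0.0592·87 + 0.1685·44 = 117.3140
  x_1 = 0.1040·61 + 1.1237·81 + 0.0752·55 + 0.1648·25 + 0.0944·91 + 0.0576·82 + 0.0577·87 + 0.1660·44 = 131.2579
  x_2 = 0.0810·61 + 0.0908·81 + 1.0388·55 + 0.0710·25 + 0.0750·91 + 0.0808·82 + 0.0822·87 + 0.1255·44 = 97.3333
  x_3 = 0.0923·61 + 0.1135·81 + 0.0670·55 + 1.1583·25 + 0.0868·91 + 0.0910·82 + 0.0928·87 + 0.1639·44 = 78.1211
  x_4 = 0.0449·61 + 0.0453·81 + 0.0835·55 + 0.0578·25 + 1.1075·91 + 0.0773·82 + 0.0477·87 + 0.0992·44 = 128.0847
  x_5 = 0.0517·61 + 0.0663·81 + 0.0555·55 + 0.1484·25 + 0.1297·91 + 1.0914·82 + 0.1316·87 + 0.1019·44 = 132.5108
  x_6 = 0.0452·61 + 0.0835·81 + 0.1177·55 + 0.1667·25 + 0.1246·91 + 0.1489·82 + 1.1513·87 + 0.0703·44 = 146.9658
  x_7 = 0.1136·61 + 0.0844·81 + 0.0996·55 + 0.1563·25 + 0.1608·91 + 0.0851·82 + 0.0939·87 + 1.1379·44 = 103.0004
Δx_3 = L[3,7] · Δd_7 = 0.1639 · 6 = 0.9836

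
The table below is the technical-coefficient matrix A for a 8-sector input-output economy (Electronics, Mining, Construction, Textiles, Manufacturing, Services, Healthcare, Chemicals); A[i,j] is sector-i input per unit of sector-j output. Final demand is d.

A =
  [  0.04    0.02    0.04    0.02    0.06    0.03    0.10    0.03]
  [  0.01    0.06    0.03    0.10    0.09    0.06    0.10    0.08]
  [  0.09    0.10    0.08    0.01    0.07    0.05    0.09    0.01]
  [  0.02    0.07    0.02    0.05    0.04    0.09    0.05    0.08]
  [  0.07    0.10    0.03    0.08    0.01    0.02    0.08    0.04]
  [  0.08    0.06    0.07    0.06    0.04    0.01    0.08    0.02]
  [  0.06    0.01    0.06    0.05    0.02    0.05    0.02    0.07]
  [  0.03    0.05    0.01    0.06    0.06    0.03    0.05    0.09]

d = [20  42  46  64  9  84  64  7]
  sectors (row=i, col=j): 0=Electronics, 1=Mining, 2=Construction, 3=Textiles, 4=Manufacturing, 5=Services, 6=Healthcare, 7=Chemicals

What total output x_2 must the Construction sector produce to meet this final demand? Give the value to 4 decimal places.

Form M = I − A:
  [  0.96   -0.02   -0.04   -0.02   -0.06   -0.03   -0.10   -0.03]
  [ -0.01    0.94   -0.03   -0.10   -0.09   -0.06   -0.10   -0.08]
  [ -0.09   -0.10    0.92   -0.01   -0.07   -0.05   -0.09   -0.01]
  [ -0.02   -0.07   -0.02    0.95   -0.04   -0.09   -0.05   -0.08]
  [ -0.07   -0.10   -0.03   -0.08    0.99   -0.02   -0.08   -0.04]
  [ -0.08   -0.06   -0.07   -0.06   -0.04    0.99   -0.08   -0.02]
  [ -0.06   -0.01   -0.06   -0.05   -0.02   -0.05    0.98   -0.07]
  [ -0.03   -0.05   -0.01   -0.06   -0.06   -0.03   -0.05    0.91]
Leontief inverse L = M⁻¹:
  [  1.0705    0.0506    0.0658    0.0501    0.0848    0.0539    0.1374    0.0604]
  [  0.0530    1.1125    0.0656    0.1531    0.1306    0.1010    0.1585    0.1339]
  [  0.1344    0.1482    1.1197    0.0566    0.1129    0.0864    0.1536    0.0534]
  [  0.0541    0.1110    0.0491    1.0928    0.0752    0.1204    0.0993    0.1217]
  [  0.1014    0.1384    0.0594    0.1213    1.0479    0.0558    0.1305    0.0842]
  [  0.1150    0.0996    0.1013    0.0968    0.0754    1.0434    0.1305    0.0584]
  [  0.0892    0.0433    0.0845    0.0783    0.0490    0.0743    1.0608    0.0999]
  [  0.0586    0.0865    0.0332    0.0982    0.0904    0.0584    0.0927    1.1298]
Total output x = L · d:
  x_0 = 1.0705·20 + 0.0506·42 + 0.0658·46 + 0.0501·64 + 0.0848·9 + 0.0539·84 + 0.1374·64 + 0.0604·7 = 44.2766
  x_1 = 0.0530·20 + 1.1125·42 + 0.0656·46 + 0.1531·64 + 0.1306·9 + 0.1010·84 + 0.1585·64 + 0.1339·7 = 81.3354
  x_2 = 0.1344·20 + 0.1482·42 + 1.1197·46 + 0.0566·64 + 0.1129·9 + 0.0864·84 + 0.1536·64 + 0.0534·7 = 82.5197
  x_3 = 0.0541·20 + 0.1110·42 + 0.0491·46 + 1.0928·64 + 0.0752·9 + 0.1204·84 + 0.0993·64 + 0.1217·7 = 95.9433
  x_4 = 0.1014·20 + 0.1384·42 + 0.0594·46 + 0.1213·64 + 1.0479·9 + 0.0558·84 + 0.1305·64 + 0.0842·7 = 41.3955
  x_5 = 0.1150·20 + 0.0996·42 + 0.1013·46 + 0.0968·64 + 0.0754·9 + 1.0434·84 + 0.1305·64 + 0.0584·7 = 114.4208
  x_6 = 0.0892·20 + 0.0433·42 + 0.0845·46 + 0.0783·64 + 0.0490·9 + 0.0743·84 + 1.0608·64 + 0.0999·7 = 87.7752
  x_7 = 0.0586·20 + 0.0865·42 + 0.0332·46 + 0.0982·64 + 0.0904·9 + 0.0584·84 + 0.0927·64 + 1.1298·7 = 32.1780

82.5197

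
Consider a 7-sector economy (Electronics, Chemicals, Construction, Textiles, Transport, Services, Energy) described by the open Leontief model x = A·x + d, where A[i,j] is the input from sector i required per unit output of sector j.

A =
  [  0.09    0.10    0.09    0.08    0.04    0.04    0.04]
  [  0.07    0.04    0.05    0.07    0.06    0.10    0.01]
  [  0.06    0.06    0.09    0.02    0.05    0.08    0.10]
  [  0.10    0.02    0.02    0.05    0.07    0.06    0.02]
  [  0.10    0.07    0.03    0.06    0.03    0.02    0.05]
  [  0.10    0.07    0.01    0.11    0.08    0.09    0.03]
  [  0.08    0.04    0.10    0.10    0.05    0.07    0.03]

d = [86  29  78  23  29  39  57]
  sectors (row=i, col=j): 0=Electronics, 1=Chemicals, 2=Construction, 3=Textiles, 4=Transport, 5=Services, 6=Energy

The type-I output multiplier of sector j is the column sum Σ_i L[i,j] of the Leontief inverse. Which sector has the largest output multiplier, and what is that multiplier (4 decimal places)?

Form M = I − A:
  [  0.91   -0.10   -0.09   -0.08   -0.04   -0.04   -0.04]
  [ -0.07    0.96   -0.05   -0.07   -0.06   -0.10   -0.01]
  [ -0.06   -0.06    0.91   -0.02   -0.05   -0.08   -0.10]
  [ -0.10   -0.02   -0.02    0.95   -0.07   -0.06   -0.02]
  [ -0.10   -0.07   -0.03   -0.06    0.97   -0.02   -0.05]
  [ -0.10   -0.07   -0.01   -0.11   -0.08    0.91   -0.03]
  [ -0.08   -0.04   -0.10   -0.10   -0.05   -0.07    0.97]
Leontief inverse L = M⁻¹:
  [  1.1608    0.1487    0.1380    0.1359    0.0857    0.0960    0.0738]
  [  0.1321    1.0826    0.0842    0.1197    0.0993    0.1451    0.0374]
  [  0.1292    0.1086    1.1388    0.0787    0.0945    0.1353    0.1345]
  [  0.1534    0.0581    0.0515    1.0929    0.1015    0.0952    0.0429]
  [  0.1541    0.1074    0.0672    0.1042    1.0637    0.0604    0.0732]
  [  0.1762    0.1202    0.0511    0.1714    0.1270    1.1430    0.0592]
  [  0.1510    0.0883    0.1447    0.1547    0.0954    0.1233    1.0649]
Total output x = L · d:
  x_0 = 1.1608·86 + 0.1487·29 + 0.1380·78 + 0.1359·23 + 0.0857·29 + 0.0960·39 + 0.0738·57 = 128.4683
  x_1 = 0.1321·86 + 1.0826·29 + 0.0842·78 + 0.1197·23 + 0.0993·29 + 0.1451·39 + 0.0374·57 = 62.7397
  x_2 = 0.1292·86 + 0.1086·29 + 1.1388·78 + 0.0787·23 + 0.0945·29 + 0.1353·39 + 0.1345·57 = 120.5781
  x_3 = 0.1534·86 + 0.0581·29 + 0.0515·78 + 1.0929·23 + 0.1015·29 + 0.0952·39 + 0.0429·57 = 53.1316
  x_4 = 0.1541·86 + 0.1074·29 + 0.0672·78 + 0.1042·23 + 1.0637·29 + 0.0604·39 + 0.0732·57 = 61.3823
  x_5 = 0.1762·86 + 0.1202·29 + 0.0511·78 + 0.1714·23 + 0.1270·29 + 1.1430·39 + 0.0592·57 = 78.1970
  x_6 = 0.1510·86 + 0.0883·29 + 0.1447·78 + 0.1547·23 + 0.0954·29 + 0.1233·39 + 1.0649·57 = 98.6607
Output multipliers (column sums of L):
  Electronics: 2.0568
  Chemicals: 1.7139
  Construction: 1.6753
  Textiles: 1.8573
  Transport: 1.6671
  Services: 1.7983
  Energy: 1.4860

Electronics (2.0568)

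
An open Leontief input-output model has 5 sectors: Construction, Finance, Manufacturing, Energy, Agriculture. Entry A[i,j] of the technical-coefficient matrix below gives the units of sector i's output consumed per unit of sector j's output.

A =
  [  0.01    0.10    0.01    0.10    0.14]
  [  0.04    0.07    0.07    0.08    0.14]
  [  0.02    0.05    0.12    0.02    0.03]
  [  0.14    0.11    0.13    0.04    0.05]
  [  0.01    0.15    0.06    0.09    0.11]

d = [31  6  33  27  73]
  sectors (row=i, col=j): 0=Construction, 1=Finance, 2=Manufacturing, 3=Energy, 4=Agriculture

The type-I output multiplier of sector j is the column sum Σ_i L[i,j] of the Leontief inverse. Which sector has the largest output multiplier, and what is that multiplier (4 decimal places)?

Form M = I − A:
  [  0.99   -0.10   -0.01   -0.10   -0.14]
  [ -0.04    0.93   -0.07   -0.08   -0.14]
  [ -0.02   -0.05    0.88   -0.02   -0.03]
  [ -0.14   -0.11   -0.13    0.96   -0.05]
  [ -0.01   -0.15   -0.06   -0.09    0.89]
Leontief inverse L = M⁻¹:
  [  1.0400    0.1640    0.0594    0.1419    0.1994]
  [  0.0678    1.1361    0.1230    0.1231    0.2004]
  [  0.0327    0.0797    1.1529    0.0396    0.0588]
  [  0.1661    0.1761    0.1850    1.0889    0.1212]
  [  0.0421    0.2165    0.1178    0.1351    1.1758]
Total output x = L · d:
  x_0 = 1.0400·31 + 0.1640·6 + 0.0594·33 + 0.1419·27 + 0.1994·73 = 53.5708
  x_1 = 0.0678·31 + 1.1361·6 + 0.1230·33 + 0.1231·27 + 0.2004·73 = 30.9325
  x_2 = 0.0327·31 + 0.0797·6 + 1.1529·33 + 0.0396·27 + 0.0588·73 = 44.8961
  x_3 = 0.1661·31 + 0.1761·6 + 0.1850·33 + 1.0889·27 + 0.1212·73 = 50.5602
  x_4 = 0.0421·31 + 0.2165·6 + 0.1178·33 + 0.1351·27 + 1.1758·73 = 95.9773
Output multipliers (column sums of L):
  Construction: 1.3487
  Finance: 1.7723
  Manufacturing: 1.6382
  Energy: 1.5286
  Agriculture: 1.7556

Finance (1.7723)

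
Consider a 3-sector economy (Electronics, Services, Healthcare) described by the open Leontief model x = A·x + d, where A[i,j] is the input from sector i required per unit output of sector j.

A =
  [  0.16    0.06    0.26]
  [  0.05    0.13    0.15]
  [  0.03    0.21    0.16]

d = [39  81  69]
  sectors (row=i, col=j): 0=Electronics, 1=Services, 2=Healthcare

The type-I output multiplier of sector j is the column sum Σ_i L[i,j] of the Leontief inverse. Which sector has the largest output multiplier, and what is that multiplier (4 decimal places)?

Form M = I − A:
  [  0.84   -0.06   -0.26]
  [ -0.05    0.87   -0.15]
  [ -0.03   -0.21    0.84]
Leontief inverse L = M⁻¹:
  [  1.2159    0.1826    0.4090]
  [  0.0809    1.2133    0.2417]
  [  0.0636    0.3099    1.2655]
Total output x = L · d:
  x_0 = 1.2159·39 + 0.1826·81 + 0.4090·69 = 90.4294
  x_1 = 0.0809·39 + 1.2133·81 + 0.2417·69 = 118.1109
  x_2 = 0.0636·39 + 0.3099·81 + 1.2655·69 = 114.9002
Output multipliers (column sums of L):
  Electronics: 1.3604
  Services: 1.7058
  Healthcare: 1.9162

Healthcare (1.9162)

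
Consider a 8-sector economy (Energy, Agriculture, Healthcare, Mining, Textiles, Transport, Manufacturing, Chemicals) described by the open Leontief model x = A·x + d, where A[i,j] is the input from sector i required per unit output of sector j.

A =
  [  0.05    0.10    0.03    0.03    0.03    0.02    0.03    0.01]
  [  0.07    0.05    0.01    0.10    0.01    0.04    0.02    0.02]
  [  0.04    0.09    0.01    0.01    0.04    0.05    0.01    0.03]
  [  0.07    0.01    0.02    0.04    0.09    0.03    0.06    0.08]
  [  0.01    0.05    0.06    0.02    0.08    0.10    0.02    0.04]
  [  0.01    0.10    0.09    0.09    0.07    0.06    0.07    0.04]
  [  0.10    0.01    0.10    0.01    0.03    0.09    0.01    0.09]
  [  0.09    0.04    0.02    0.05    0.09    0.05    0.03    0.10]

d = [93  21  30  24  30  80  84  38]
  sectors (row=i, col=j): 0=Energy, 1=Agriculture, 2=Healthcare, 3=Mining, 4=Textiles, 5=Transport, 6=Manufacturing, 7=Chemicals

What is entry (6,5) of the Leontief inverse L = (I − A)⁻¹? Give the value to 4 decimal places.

Form M = I − A:
  [  0.95   -0.10   -0.03   -0.03   -0.03   -0.02   -0.03   -0.01]
  [ -0.07    0.95   -0.01   -0.10   -0.01   -0.04   -0.02   -0.02]
  [ -0.04   -0.09    0.99   -0.01   -0.04   -0.05   -0.01   -0.03]
  [ -0.07   -0.01   -0.02    0.96   -0.09   -0.03   -0.06   -0.08]
  [ -0.01   -0.05   -0.06   -0.02    0.92   -0.10   -0.02   -0.04]
  [ -0.01   -0.10   -0.09   -0.09   -0.07    0.94   -0.07   -0.04]
  [ -0.10   -0.01   -0.10   -0.01   -0.03   -0.09    0.99   -0.09]
  [ -0.09   -0.04   -0.02   -0.05   -0.09   -0.05   -0.03    0.90]
Leontief inverse L = M⁻¹:
  [  1.0765    0.1274    0.0472    0.0546    0.0516    0.0439    0.0440    0.0299]
  [  0.0995    1.0784    0.0295    0.1253    0.0391    0.0639    0.0394    0.0457]
  [  0.0634    0.1179    1.0280    0.0360    0.0628    0.0739    0.0249    0.0494]
  [  0.1056    0.0468    0.0497    1.0663    0.1296    0.0685    0.0802    0.1155]
  [  0.0383    0.0896    0.0889    0.0517    1.1167    0.1375    0.0414    0.0699]
  [  0.0567    0.1466    0.1252    0.1301    0.1173    1.1083    0.0971    0.0838]
  [  0.1354    0.0599    0.1282    0.0423    0.0701    0.1265    1.0334    0.1229]
  [  0.1308    0.0850    0.0518    0.0849    0.1360    0.0922    0.0551    1.1394]
Total output x = L · d:
  x_0 = 1.0765·93 + 0.1274·21 + 0.0472·30 + 0.0546·24 + 0.0516·30 + 0.0439·80 + 0.0440·84 + 0.0299·38 = 115.4060
  x_1 = 0.0995·93 + 1.0784·21 + 0.0295·30 + 0.1253·24 + 0.0391·30 + 0.0639·80 + 0.0394·84 + 0.0457·38 = 47.1284
  x_2 = 0.0634·93 + 0.1179·21 + 1.0280·30 + 0.0360·24 + 0.0628·30 + 0.0739·80 + 0.0249·84 + 0.0494·38 = 51.8293
  x_3 = 0.1056·93 + 0.0468·21 + 0.0497·30 + 1.0663·24 + 0.1296·30 + 0.0685·80 + 0.0802·84 + 0.1155·38 = 58.3824
  x_4 = 0.0383·93 + 0.0896·21 + 0.0889·30 + 0.0517·24 + 1.1167·30 + 0.1375·80 + 0.0414·84 + 0.0699·38 = 59.9881
  x_5 = 0.0567·93 + 0.1466·21 + 0.1252·30 + 0.1301·24 + 0.1173·30 + 1.1083·80 + 0.0971·84 + 0.0838·38 = 118.7567
  x_6 = 0.1354·93 + 0.0599·21 + 0.1282·30 + 0.0423·24 + 0.0701·30 + 0.1265·80 + 1.0334·84 + 0.1229·38 = 122.4142
  x_7 = 0.1308·93 + 0.0850·21 + 0.0518·30 + 0.0849·24 + 0.1360·30 + 0.0922·80 + 0.0551·84 + 1.1394·38 = 76.9295

L[6,5] = 0.1265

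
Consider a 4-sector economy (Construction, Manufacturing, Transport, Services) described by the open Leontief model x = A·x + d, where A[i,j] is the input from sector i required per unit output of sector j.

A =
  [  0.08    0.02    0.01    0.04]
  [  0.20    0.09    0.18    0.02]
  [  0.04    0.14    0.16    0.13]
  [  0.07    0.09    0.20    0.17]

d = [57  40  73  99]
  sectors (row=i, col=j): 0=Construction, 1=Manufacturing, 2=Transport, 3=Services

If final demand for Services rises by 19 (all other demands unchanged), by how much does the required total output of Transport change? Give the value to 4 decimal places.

Form M = I − A:
  [  0.92   -0.02   -0.01   -0.04]
  [ -0.20    0.91   -0.18   -0.02]
  [ -0.04   -0.14    0.84   -0.13]
  [ -0.07   -0.09   -0.20    0.83]
Leontief inverse L = M⁻¹:
  [  1.1007    0.0354    0.0348    0.0594]
  [  0.2691    1.1546    0.2704    0.0831]
  [  0.1206    0.2223    1.2903    0.2133]
  [  0.1511    0.1817    0.3432    1.2702]
Total output x = L · d:
  x_0 = 1.1007·57 + 0.0354·40 + 0.0348·73 + 0.0594·99 = 72.5740
  x_1 = 0.2691·57 + 1.1546·40 + 0.2704·73 + 0.0831·99 = 89.4964
  x_2 = 0.1206·57 + 0.2223·40 + 1.2903·73 + 0.2133·99 = 131.0734
  x_3 = 0.1511·57 + 0.1817·40 + 0.3432·73 + 1.2702·99 = 166.6862
Δx_2 = L[2,3] · Δd_3 = 0.2133 · 19 = 4.0521

4.0521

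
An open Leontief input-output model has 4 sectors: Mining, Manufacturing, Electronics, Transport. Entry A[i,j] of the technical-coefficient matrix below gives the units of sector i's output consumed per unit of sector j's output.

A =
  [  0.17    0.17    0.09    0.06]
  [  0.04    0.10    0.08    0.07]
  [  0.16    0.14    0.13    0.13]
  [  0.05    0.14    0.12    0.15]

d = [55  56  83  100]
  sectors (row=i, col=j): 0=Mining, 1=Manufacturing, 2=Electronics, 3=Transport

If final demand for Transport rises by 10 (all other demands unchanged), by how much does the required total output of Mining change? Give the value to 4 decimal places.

Form M = I − A:
  [  0.83   -0.17   -0.09   -0.06]
  [ -0.04    0.90   -0.08   -0.07]
  [ -0.16   -0.14    0.87   -0.13]
  [ -0.05   -0.14   -0.12    0.85]
Leontief inverse L = M⁻¹:
  [  1.2610    0.2873    0.1761    0.1396]
  [  0.0894    1.1679    0.1336    0.1229]
  [  0.2652    0.2779    1.2342    0.2304]
  [  0.1263    0.2485    0.2066    1.2375]
Total output x = L · d:
  x_0 = 1.2610·55 + 0.2873·56 + 0.1761·83 + 0.1396·100 = 114.0256
  x_1 = 0.0894·55 + 1.1679·56 + 0.1336·83 + 0.1229·100 = 93.7043
  x_2 = 0.2652·55 + 0.2779·56 + 1.2342·83 + 0.2304·100 = 155.6221
  x_3 = 0.1263·55 + 0.2485·56 + 0.2066·83 + 1.2375·100 = 161.7583
Δx_0 = L[0,3] · Δd_3 = 0.1396 · 10 = 1.3961

1.3961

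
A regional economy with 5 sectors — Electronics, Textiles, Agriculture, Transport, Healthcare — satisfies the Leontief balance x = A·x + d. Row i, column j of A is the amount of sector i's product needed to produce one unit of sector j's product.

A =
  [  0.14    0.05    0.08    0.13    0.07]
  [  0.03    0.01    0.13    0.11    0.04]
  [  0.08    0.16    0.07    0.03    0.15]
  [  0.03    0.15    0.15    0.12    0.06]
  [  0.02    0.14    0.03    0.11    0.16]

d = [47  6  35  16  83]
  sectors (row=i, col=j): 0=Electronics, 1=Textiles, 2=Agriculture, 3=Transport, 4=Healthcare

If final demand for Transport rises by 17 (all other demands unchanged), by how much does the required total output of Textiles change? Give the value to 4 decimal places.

2.7837

Form M = I − A:
  [  0.86   -0.05   -0.08   -0.13   -0.07]
  [ -0.03    0.99   -0.13   -0.11   -0.04]
  [ -0.08   -0.16    0.93   -0.03   -0.15]
  [ -0.03   -0.15   -0.15    0.88   -0.06]
  [ -0.02   -0.14   -0.03   -0.11    0.84]
Leontief inverse L = M⁻¹:
  [  1.1940    0.1410    0.1625    0.2184    0.1508]
  [  0.0632    1.0826    0.1865    0.1637    0.1018]
  [  0.1247    0.2426    1.1464    0.1172    0.2350]
  [  0.0764    0.2460    0.2400    1.2050    0.1470]
  [  0.0534    0.2247    0.1073    0.1945    1.2387]
Total output x = L · d:
  x_0 = 1.1940·47 + 0.1410·6 + 0.1625·35 + 0.2184·16 + 0.1508·83 = 78.6622
  x_1 = 0.0632·47 + 1.0826·6 + 0.1865·35 + 0.1637·16 + 0.1018·83 = 27.0628
  x_2 = 0.1247·47 + 0.2426·6 + 1.1464·35 + 0.1172·16 + 0.2350·83 = 68.8193
  x_3 = 0.0764·47 + 0.2460·6 + 0.2400·35 + 1.2050·16 + 0.1470·83 = 44.9482
  x_4 = 0.0534·47 + 0.2247·6 + 0.1073·35 + 0.1945·16 + 1.2387·83 = 113.5368
Δx_1 = L[1,3] · Δd_3 = 0.1637 · 17 = 2.7837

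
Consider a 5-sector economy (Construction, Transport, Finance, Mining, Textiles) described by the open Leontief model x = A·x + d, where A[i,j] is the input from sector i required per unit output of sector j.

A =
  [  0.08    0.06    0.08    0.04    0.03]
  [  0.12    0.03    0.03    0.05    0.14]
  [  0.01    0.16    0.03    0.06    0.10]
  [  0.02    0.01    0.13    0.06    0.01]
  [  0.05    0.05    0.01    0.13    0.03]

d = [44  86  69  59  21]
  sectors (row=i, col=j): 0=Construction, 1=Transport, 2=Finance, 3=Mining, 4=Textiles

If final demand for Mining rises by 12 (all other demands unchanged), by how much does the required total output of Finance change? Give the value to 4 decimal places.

Form M = I − A:
  [  0.92   -0.06   -0.08   -0.04   -0.03]
  [ -0.12    0.97   -0.03   -0.05   -0.14]
  [ -0.01   -0.16    0.97   -0.06   -0.10]
  [ -0.02   -0.01   -0.13    0.94   -0.01]
  [ -0.05   -0.05   -0.01   -0.13    0.97]
Leontief inverse L = M⁻¹:
  [  1.1043    0.0890    0.1033    0.0664    0.0583]
  [  0.1497    1.0593    0.0588    0.0892    0.1645]
  [  0.0452    0.1849    1.0550    0.0982    0.1379]
  [  0.0321    0.0394    0.1491    1.0814    0.0332]
  [  0.0694    0.0664    0.0392    0.1540    1.0483]
Total output x = L · d:
  x_0 = 1.1043·44 + 0.0890·86 + 0.1033·69 + 0.0664·59 + 0.0583·21 = 68.5195
  x_1 = 0.1497·44 + 1.0593·86 + 0.0588·69 + 0.0892·59 + 0.1645·21 = 110.4563
  x_2 = 0.0452·44 + 0.1849·86 + 1.0550·69 + 0.0982·59 + 0.1379·21 = 99.3717
  x_3 = 0.0321·44 + 0.0394·86 + 0.1491·69 + 1.0814·59 + 0.0332·21 = 79.5946
  x_4 = 0.0694·44 + 0.0664·86 + 0.0392·69 + 0.1540·59 + 1.0483·21 = 42.5668
Δx_2 = L[2,3] · Δd_3 = 0.0982 · 12 = 1.1780

1.1780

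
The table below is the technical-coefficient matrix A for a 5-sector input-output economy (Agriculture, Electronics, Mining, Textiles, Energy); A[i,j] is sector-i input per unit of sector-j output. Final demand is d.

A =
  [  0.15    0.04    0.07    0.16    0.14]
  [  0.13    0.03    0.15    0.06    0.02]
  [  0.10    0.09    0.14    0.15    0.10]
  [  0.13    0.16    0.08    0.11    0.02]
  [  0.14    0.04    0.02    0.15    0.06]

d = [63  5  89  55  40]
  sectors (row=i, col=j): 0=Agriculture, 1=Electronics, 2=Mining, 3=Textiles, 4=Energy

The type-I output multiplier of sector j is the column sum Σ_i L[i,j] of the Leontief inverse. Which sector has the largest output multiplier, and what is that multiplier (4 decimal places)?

Agriculture (2.2915)

Form M = I − A:
  [  0.85   -0.04   -0.07   -0.16   -0.14]
  [ -0.13    0.97   -0.15   -0.06   -0.02]
  [ -0.10   -0.09    0.86   -0.15   -0.10]
  [ -0.13   -0.16   -0.08    0.89   -0.02]
  [ -0.14   -0.04   -0.02   -0.15    0.94]
Leontief inverse L = M⁻¹:
  [  1.2981    0.1281    0.1616    0.3063    0.2198]
  [  0.2338    1.0930    0.2273    0.1685    0.0859]
  [  0.2498    0.1825    1.2468    0.2977    0.1801]
  [  0.2597    0.2340    0.1785    1.2311    0.0888]
  [  0.2500    0.1068    0.0888    0.2556    1.1182]
Total output x = L · d:
  x_0 = 1.2981·63 + 0.1281·5 + 0.1616·89 + 0.3063·55 + 0.2198·40 = 122.4415
  x_1 = 0.2338·63 + 1.0930·5 + 0.2273·89 + 0.1685·55 + 0.0859·40 = 53.1312
  x_2 = 0.2498·63 + 0.1825·5 + 1.2468·89 + 0.2977·55 + 0.1801·40 = 151.1937
  x_3 = 0.2597·63 + 0.2340·5 + 0.1785·89 + 1.2311·55 + 0.0888·40 = 104.6891
  x_4 = 0.2500·63 + 0.1068·5 + 0.0888·89 + 0.2556·55 + 1.1182·40 = 82.9727
Output multipliers (column sums of L):
  Agriculture: 2.2915
  Electronics: 1.7445
  Mining: 1.9031
  Textiles: 2.2592
  Energy: 1.6928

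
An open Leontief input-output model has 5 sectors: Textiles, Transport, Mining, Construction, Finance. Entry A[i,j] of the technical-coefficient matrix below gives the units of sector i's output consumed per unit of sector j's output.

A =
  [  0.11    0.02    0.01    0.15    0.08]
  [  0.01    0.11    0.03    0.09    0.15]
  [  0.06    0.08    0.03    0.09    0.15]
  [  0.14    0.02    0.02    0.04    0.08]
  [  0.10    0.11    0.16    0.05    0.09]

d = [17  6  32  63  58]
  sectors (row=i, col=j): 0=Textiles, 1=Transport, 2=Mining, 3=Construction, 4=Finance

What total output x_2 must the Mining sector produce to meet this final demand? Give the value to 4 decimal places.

59.2006

Form M = I − A:
  [  0.89   -0.02   -0.01   -0.15   -0.08]
  [ -0.01    0.89   -0.03   -0.09   -0.15]
  [ -0.06   -0.08    0.97   -0.09   -0.15]
  [ -0.14   -0.02   -0.02    0.96   -0.08]
  [ -0.10   -0.11   -0.16   -0.05    0.91]
Leontief inverse L = M⁻¹:
  [  1.1734    0.0512    0.0402    0.1990    0.1357]
  [  0.0648    1.1624    0.0761    0.1378    0.2220]
  [  0.1215    0.1301    1.0758    0.1436    0.2221]
  [  0.1891    0.0487    0.0470    1.0868    0.1279]
  [  0.1685    0.1717    0.2053    0.1235    1.1867]
Total output x = L · d:
  x_0 = 1.1734·17 + 0.0512·6 + 0.0402·32 + 0.1990·63 + 0.1357·58 = 41.9488
  x_1 = 0.0648·17 + 1.1624·6 + 0.0761·32 + 0.1378·63 + 0.2220·58 = 32.0651
  x_2 = 0.1215·17 + 0.1301·6 + 1.0758·32 + 0.1436·63 + 0.2221·58 = 59.2006
  x_3 = 0.1891·17 + 0.0487·6 + 0.0470·32 + 1.0868·63 + 0.1279·58 = 80.9002
  x_4 = 0.1685·17 + 0.1717·6 + 0.2053·32 + 0.1235·63 + 1.1867·58 = 87.0760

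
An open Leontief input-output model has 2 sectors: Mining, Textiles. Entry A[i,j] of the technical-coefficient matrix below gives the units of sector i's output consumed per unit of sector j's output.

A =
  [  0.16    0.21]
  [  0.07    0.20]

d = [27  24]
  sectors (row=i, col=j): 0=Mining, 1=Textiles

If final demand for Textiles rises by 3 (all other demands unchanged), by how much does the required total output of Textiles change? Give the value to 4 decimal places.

3.8339

Form M = I − A:
  [  0.84   -0.21]
  [ -0.07    0.80]
Leontief inverse L = M⁻¹:
  [  1.2171    0.3195]
  [  0.1065    1.2780]
Total output x = L · d:
  x_0 = 1.2171·27 + 0.3195·24 = 40.5294
  x_1 = 0.1065·27 + 1.2780·24 = 33.5463
Δx_1 = L[1,1] · Δd_1 = 1.2780 · 3 = 3.8339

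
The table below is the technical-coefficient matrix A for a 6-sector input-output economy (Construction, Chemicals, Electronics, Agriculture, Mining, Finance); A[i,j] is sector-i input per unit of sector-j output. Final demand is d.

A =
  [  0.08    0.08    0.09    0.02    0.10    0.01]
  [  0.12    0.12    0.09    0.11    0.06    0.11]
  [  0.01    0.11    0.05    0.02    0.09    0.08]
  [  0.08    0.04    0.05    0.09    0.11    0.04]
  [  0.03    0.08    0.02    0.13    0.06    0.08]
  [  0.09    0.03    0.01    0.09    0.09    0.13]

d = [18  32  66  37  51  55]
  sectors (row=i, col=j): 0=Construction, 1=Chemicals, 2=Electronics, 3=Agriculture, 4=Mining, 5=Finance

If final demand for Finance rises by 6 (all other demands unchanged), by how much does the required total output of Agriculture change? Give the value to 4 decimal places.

0.5376

Form M = I − A:
  [  0.92   -0.08   -0.09   -0.02   -0.10   -0.01]
  [ -0.12    0.88   -0.09   -0.11   -0.06   -0.11]
  [ -0.01   -0.11    0.95   -0.02   -0.09   -0.08]
  [ -0.08   -0.04   -0.05    0.91   -0.11   -0.04]
  [ -0.03   -0.08   -0.02   -0.13    0.94   -0.08]
  [ -0.09   -0.03   -0.01   -0.09   -0.09    0.87]
Leontief inverse L = M⁻¹:
  [  1.1234    0.1374    0.1271    0.0721    0.1546    0.0595]
  [  0.1989    1.2022    0.1482    0.1937    0.1530    0.1909]
  [  0.0578    0.1617    1.0820    0.0785    0.1424    0.1373]
  [  0.1272    0.0930    0.0858    1.1481    0.1706    0.0896]
  [  0.0840    0.1299    0.0554    0.1923    1.1217    0.1345]
  [  0.1456    0.0806    0.0453    0.1537    0.1566    1.1869]
Total output x = L · d:
  x_0 = 1.1234·18 + 0.1374·32 + 0.1271·66 + 0.0721·37 + 0.1546·51 + 0.0595·55 = 46.8279
  x_1 = 0.1989·18 + 1.2022·32 + 0.1482·66 + 0.1937·37 + 0.1530·51 + 0.1909·55 = 77.2991
  x_2 = 0.0578·18 + 0.1617·32 + 1.0820·66 + 0.0785·37 + 0.1424·51 + 0.1373·55 = 95.3447
  x_3 = 0.1272·18 + 0.0930·32 + 0.0858·66 + 1.1481·37 + 0.1706·51 + 0.0896·55 = 67.0397
  x_4 = 0.0840·18 + 0.1299·32 + 0.0554·66 + 0.1923·37 + 1.1217·51 + 0.1345·55 = 81.0450
  x_5 = 0.1456·18 + 0.0806·32 + 0.0453·66 + 0.1537·37 + 0.1566·51 + 1.1869·55 = 87.1432
Δx_3 = L[3,5] · Δd_5 = 0.0896 · 6 = 0.5376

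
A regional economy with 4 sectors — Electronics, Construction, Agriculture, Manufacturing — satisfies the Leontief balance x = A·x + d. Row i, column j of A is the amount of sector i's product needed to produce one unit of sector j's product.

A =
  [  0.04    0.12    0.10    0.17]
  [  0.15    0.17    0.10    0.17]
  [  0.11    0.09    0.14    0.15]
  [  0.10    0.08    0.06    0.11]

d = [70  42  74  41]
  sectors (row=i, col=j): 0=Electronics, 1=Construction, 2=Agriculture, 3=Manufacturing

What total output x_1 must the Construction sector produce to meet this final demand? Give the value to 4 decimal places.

Form M = I − A:
  [  0.96   -0.12   -0.10   -0.17]
  [ -0.15    0.83   -0.10   -0.17]
  [ -0.11   -0.09    0.86   -0.15]
  [ -0.10   -0.08   -0.06    0.89]
Leontief inverse L = M⁻¹:
  [  1.1239    0.2088    0.1748    0.2840]
  [  0.2606    1.2966    0.2042    0.3319]
  [  0.1995    0.1890    1.2276    0.2811]
  [  0.1632    0.1528    0.1208    1.2043]
Total output x = L · d:
  x_0 = 1.1239·70 + 0.2088·42 + 0.1748·74 + 0.2840·41 = 112.0231
  x_1 = 0.2606·70 + 1.2966·42 + 0.2042·74 + 0.3319·41 = 101.4164
  x_2 = 0.1995·70 + 0.1890·42 + 1.2276·74 + 0.2811·41 = 124.2700
  x_3 = 0.1632·70 + 0.1528·42 + 0.1208·74 + 1.2043·41 = 76.1481

101.4164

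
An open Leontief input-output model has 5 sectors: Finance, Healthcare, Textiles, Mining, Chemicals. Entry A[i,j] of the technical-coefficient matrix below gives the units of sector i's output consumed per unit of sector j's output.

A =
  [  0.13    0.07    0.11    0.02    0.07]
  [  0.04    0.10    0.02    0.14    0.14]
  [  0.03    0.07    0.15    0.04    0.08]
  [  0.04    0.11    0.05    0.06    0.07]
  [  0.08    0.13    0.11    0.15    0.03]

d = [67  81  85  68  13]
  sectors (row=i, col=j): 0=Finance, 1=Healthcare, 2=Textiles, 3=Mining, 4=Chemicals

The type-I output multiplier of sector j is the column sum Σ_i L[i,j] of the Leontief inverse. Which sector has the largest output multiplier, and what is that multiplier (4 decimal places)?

Healthcare (1.8141)

Form M = I − A:
  [  0.87   -0.07   -0.11   -0.02   -0.07]
  [ -0.04    0.90   -0.02   -0.14   -0.14]
  [ -0.03   -0.07    0.85   -0.04   -0.08]
  [ -0.04   -0.11   -0.05    0.94   -0.07]
  [ -0.08   -0.13   -0.11   -0.15    0.97]
Leontief inverse L = M⁻¹:
  [  1.1762    0.1318    0.1755    0.0718    0.1236]
  [  0.0848    1.1782    0.0768    0.2121    0.1978]
  [  0.0639    0.1292    1.2100    0.0928    0.1297]
  [  0.0728    0.1659    0.0940    1.1128    0.1173]
  [  0.1269    0.2091    0.1765    0.2170    1.1005]
Total output x = L · d:
  x_0 = 1.1762·67 + 0.1318·81 + 0.1755·85 + 0.0718·68 + 0.1236·13 = 110.8893
  x_1 = 0.0848·67 + 1.1782·81 + 0.0768·85 + 0.2121·68 + 0.1978·13 = 124.6299
  x_2 = 0.0639·67 + 0.1292·81 + 1.2100·85 + 0.0928·68 + 0.1297·13 = 125.5889
  x_3 = 0.0728·67 + 0.1659·81 + 0.0940·85 + 1.1128·68 + 0.1173·13 = 103.4991
  x_4 = 0.1269·67 + 0.2091·81 + 0.1765·85 + 0.2170·68 + 1.1005·13 = 69.4976
Output multipliers (column sums of L):
  Finance: 1.5245
  Healthcare: 1.8141
  Textiles: 1.7328
  Mining: 1.7065
  Chemicals: 1.6688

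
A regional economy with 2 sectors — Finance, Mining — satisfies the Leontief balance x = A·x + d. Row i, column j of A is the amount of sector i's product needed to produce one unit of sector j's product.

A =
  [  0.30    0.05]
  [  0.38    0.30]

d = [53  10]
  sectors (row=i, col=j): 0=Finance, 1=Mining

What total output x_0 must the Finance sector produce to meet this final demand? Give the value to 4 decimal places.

79.8301

Form M = I − A:
  [  0.70   -0.05]
  [ -0.38    0.70]
Leontief inverse L = M⁻¹:
  [  1.4862    0.1062]
  [  0.8068    1.4862]
Total output x = L · d:
  x_0 = 1.4862·53 + 0.1062·10 = 79.8301
  x_1 = 0.8068·53 + 1.4862·10 = 57.6221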